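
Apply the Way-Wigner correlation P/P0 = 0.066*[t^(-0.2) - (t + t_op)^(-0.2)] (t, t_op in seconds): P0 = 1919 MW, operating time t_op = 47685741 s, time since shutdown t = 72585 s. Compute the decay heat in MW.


P/P0 = 0.066 * [t^(-0.2) - (t + t_op)^(-0.2)]
P/P0 = 0.066 * [72585^(-0.2) - (72585 + 47685741)^(-0.2)]
P/P0 = 0.066 * [0.1066180 - 0.02911992] = 0.005114873
P = 1919 * 0.005114873 = 9.8154 MW

9.8154


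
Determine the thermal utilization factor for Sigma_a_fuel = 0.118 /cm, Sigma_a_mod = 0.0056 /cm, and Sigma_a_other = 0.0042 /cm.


f = Sigma_a_fuel / (Sigma_a_fuel + Sigma_a_mod + Sigma_a_other)
f = 0.118 / (0.118 + 0.0056 + 0.0042)
f = 0.92332

0.92332


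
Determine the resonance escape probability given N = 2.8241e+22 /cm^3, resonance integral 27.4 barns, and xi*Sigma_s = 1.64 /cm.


p = exp(-N * I * 1e-24 / (xi*Sigma_s))
p = exp(-2.8241e+22 * 27.4 * 1e-24 / 1.64)
p = 0.62386

0.62386


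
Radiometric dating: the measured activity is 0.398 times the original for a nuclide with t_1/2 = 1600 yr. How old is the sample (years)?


lambda = ln(2) / t_half = ln(2) / 1600 = 4.332170e-04 /yr
t = -ln(A/A0) / lambda
t = -ln(0.398) / 4.332170e-04
t = 2126.7 yr

2126.7


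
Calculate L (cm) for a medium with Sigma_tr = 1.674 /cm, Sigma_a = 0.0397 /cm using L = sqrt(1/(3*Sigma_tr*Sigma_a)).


D = 1 / (3 * Sigma_tr) = 1 / (3 * 1.674) = 0.1991239 cm
L = sqrt(D / Sigma_a)
L = sqrt(0.1991239 / 0.0397)
L = 2.2396 cm

2.2396


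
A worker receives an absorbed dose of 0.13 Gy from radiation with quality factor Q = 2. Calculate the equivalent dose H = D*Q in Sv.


H = D * Q
H = 0.13 * 2
H = 0.26000 Sv

0.26000


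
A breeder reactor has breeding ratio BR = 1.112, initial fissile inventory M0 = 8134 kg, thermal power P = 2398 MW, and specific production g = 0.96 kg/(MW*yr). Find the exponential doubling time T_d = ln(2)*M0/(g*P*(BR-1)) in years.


Breeding gain G = BR - 1 = 1.112 - 1 = 0.112
Fissile production rate = g * P * G = 0.96 * 2398 * 0.112 = 257.83296 kg/yr
T_d = ln(2) * M0 / (g * P * G)
T_d = ln(2) * 8134 / 257.83296 = 21.867 yr

21.867


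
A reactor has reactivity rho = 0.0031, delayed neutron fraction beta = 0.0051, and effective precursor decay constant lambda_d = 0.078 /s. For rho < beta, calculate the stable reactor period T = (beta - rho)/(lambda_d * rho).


T = (beta - rho) / (lambda_d * rho)
T = (0.0051 - 0.0031) / (0.078 * 0.0031)
T = 8.2713 s

8.2713


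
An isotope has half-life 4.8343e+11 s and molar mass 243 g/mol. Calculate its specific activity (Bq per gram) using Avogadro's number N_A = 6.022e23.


lambda = ln(2) / t_half = ln(2) / 4.8343e+11 = 1.433811e-12 /s
SA = lambda * N_A / M
SA = 1.433811e-12 * 6.022e23 / 243
SA = 3.5533e+09 Bq/g

3.5533e+09


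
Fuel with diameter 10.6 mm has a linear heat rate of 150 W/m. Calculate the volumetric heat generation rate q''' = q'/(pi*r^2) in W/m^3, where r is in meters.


r = D / 2 / 1000 = 10.6 / 2 / 1000 = 0.0053 m
q''' = q' / (pi * r^2)
q''' = 150 / (pi * 0.0053^2)
q''' = 1.6998e+06 W/m^3

1.6998e+06


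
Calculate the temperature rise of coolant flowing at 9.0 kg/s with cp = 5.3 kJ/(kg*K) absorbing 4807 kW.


dT = Q / (m_dot * cp)
dT = 4807 / (9.0 * 5.3)
dT = 100.78 C

100.78


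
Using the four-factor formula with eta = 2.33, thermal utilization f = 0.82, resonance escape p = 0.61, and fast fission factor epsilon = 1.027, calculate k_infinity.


k_inf = eta * f * p * epsilon
k_inf = 2.33 * 0.82 * 0.61 * 1.027
k_inf = 1.1969

1.1969


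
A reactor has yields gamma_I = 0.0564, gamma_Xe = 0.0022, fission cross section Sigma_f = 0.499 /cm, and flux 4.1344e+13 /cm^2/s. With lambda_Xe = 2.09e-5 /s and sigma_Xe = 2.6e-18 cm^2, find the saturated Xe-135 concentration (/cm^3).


Xe_eq = (gamma_I + gamma_Xe) * Sigma_f * phi / (lambda_Xe + sigma_Xe * phi)
Numerator = (0.0564 + 0.0022) * 0.499 * 4.1344e+13 = 1.208956e+12
Denominator = 2.09e-5 + 2.6e-18 * 4.1344e+13 = 1.283944e-04
Xe_eq = 1.208956e+12 / 1.283944e-04 = 9.4160e+15 /cm^3

9.4160e+15


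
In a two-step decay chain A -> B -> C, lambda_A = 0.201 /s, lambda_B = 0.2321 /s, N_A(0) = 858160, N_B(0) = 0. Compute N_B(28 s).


N_B(t) = lambda_A * N_A0 / (lambda_B - lambda_A) * [exp(-lambda_A*t) - exp(-lambda_B*t)]
exp(-0.201*28) = 0.003595760; exp(-0.2321*28) = 0.001505244
N_B = 0.201 * 858160 / (0.2321 - 0.201) * (0.003595760 - 0.001505244)
N_B = 11595

11595


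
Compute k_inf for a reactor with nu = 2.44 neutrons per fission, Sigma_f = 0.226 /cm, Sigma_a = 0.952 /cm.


k_inf = nu * Sigma_f / Sigma_a
k_inf = 2.44 * 0.226 / 0.952
k_inf = 0.57924

0.57924


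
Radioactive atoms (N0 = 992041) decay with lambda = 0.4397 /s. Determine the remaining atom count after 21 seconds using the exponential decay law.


N = N0 * exp(-lambda * t)
N = 992041 * exp(-0.4397 * 21)
N = 96.914

96.914


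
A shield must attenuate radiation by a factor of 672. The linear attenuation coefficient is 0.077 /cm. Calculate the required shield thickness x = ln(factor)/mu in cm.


x = ln(factor) / mu
x = ln(672) / 0.077
x = 84.549 cm

84.549


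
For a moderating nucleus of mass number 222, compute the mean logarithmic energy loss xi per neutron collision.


xi = 1 + (A-1)^2/(2A) * ln((A-1)/(A+1))
xi = 1 + (222-1)^2/(2*222) * ln((222-1)/(222 +1))
xi = 0.0089820

0.0089820


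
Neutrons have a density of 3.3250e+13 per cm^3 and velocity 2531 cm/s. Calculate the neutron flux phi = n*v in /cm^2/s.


phi = n * v
phi = 3.3250e+13 * 2531
phi = 8.4156e+16 /cm^2/s

8.4156e+16


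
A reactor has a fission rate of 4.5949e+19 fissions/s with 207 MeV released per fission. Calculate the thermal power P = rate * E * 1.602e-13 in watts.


P = fission_rate * E_MeV * 1.602e-13
P = 4.5949e+19 * 207 * 1.602e-13
P = 1.5237e+09 W

1.5237e+09


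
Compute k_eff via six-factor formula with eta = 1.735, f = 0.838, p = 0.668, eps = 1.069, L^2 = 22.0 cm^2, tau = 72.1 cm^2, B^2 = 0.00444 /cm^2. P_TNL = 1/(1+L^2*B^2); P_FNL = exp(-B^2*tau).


k_inf = eta*f*p*eps = 1.735*0.838*0.668*1.069 = 1.038240
P_TNL = 1/(1 + L^2*B^2) = 1/(1 + 22.0*0.00444) = 0.9110123
P_FNL = exp(-B^2*tau) = exp(-0.00444*72.1) = 0.7260590
k_eff = k_inf * P_TNL * P_FNL = 1.038240 * 0.9110123 * 0.7260590
k_eff = 0.68674

0.68674


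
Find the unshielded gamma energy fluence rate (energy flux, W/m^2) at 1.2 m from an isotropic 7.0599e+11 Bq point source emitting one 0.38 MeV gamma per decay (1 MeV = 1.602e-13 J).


psi = A * E * 1.602e-13 / (4*pi*r^2)
psi = 7.0599e+11 * 0.38 * 1.602e-13 / (4*pi*1.2^2)
psi = 0.0023750 W/m^2

0.0023750


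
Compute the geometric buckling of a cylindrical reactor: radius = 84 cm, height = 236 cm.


B^2 = (2.405/R)^2 + (pi/H)^2
B^2 = (2.405/84)^2 + (pi/236)^2
B^2 = 9.9694e-04 /cm^2

9.9694e-04


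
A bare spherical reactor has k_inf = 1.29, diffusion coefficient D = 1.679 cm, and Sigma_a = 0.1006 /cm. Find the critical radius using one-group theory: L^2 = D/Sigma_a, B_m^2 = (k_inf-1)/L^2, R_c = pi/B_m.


L^2 = D / Sigma_a = 1.679 / 0.1006 = 16.68986 cm^2
B_m^2 = (k_inf - 1) / L^2 = (1.29 - 1) / 16.68986 = 0.01737582 /cm^2
For a bare sphere: B_g = pi/R, so R_c = pi / sqrt(B_m^2)
R_c = pi / sqrt(0.01737582) = 23.833 cm

23.833


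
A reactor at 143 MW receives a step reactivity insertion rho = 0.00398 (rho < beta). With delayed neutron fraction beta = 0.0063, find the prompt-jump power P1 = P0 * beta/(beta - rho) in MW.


P1/P0 = beta / (beta - rho)
P1/P0 = 0.0063 / (0.0063 - 0.00398) = 2.715517
P1 = 143 * 2.715517 = 388.32 MW

388.32


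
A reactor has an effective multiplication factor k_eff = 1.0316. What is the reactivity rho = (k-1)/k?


rho = (k_eff - 1) / k_eff
rho = (1.0316 - 1) / 1.0316
rho = 0.030632

0.030632


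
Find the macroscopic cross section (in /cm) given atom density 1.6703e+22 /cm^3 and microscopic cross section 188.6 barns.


Sigma = N * sigma_barns * 1e-24
Sigma = 1.6703e+22 * 188.6 * 1e-24
Sigma = 3.1502 /cm

3.1502


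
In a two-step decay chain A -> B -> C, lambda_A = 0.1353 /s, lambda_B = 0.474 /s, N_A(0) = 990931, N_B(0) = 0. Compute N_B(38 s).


N_B(t) = lambda_A * N_A0 / (lambda_B - lambda_A) * [exp(-lambda_A*t) - exp(-lambda_B*t)]
exp(-0.1353*38) = 0.005849495; exp(-0.474*38) = 1.504831e-08
N_B = 0.1353 * 990931 / (0.474 - 0.1353) * (0.005849495 - 1.504831e-08)
N_B = 2315.5

2315.5


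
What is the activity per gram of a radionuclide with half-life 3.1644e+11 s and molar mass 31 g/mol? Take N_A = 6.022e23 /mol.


lambda = ln(2) / t_half = ln(2) / 3.1644e+11 = 2.190454e-12 /s
SA = lambda * N_A / M
SA = 2.190454e-12 * 6.022e23 / 31
SA = 4.2551e+10 Bq/g

4.2551e+10


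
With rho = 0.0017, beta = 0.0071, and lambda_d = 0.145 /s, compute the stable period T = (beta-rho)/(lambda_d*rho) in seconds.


T = (beta - rho) / (lambda_d * rho)
T = (0.0071 - 0.0017) / (0.145 * 0.0017)
T = 21.907 s

21.907


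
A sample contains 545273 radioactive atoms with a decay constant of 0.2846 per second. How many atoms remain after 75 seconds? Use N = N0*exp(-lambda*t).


N = N0 * exp(-lambda * t)
N = 545273 * exp(-0.2846 * 75)
N = 2.9282e-04

2.9282e-04


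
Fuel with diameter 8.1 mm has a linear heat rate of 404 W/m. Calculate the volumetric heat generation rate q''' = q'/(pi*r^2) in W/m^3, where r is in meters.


r = D / 2 / 1000 = 8.1 / 2 / 1000 = 0.00405 m
q''' = q' / (pi * r^2)
q''' = 404 / (pi * 0.00405^2)
q''' = 7.8401e+06 W/m^3

7.8401e+06


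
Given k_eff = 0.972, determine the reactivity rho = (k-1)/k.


rho = (k_eff - 1) / k_eff
rho = (0.972 - 1) / 0.972
rho = -0.028807

-0.028807


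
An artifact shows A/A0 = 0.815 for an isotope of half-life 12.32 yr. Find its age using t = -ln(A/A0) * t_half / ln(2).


lambda = ln(2) / t_half = ln(2) / 12.32 = 0.05626195 /yr
t = -ln(A/A0) / lambda
t = -ln(0.815) / 0.05626195
t = 3.6360 yr

3.6360


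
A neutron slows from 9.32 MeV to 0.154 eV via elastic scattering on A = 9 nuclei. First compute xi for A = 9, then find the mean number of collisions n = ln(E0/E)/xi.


xi = 1 + (A-1)^2/(2A)*ln((A-1)/(A+1)) = 0.2066007 (for A = 9)
n = ln(E0/E) / xi
n = ln(9.32e6 / 0.154) / 0.2066007
n = ln(6.051948e+07) / 0.2066007 = 86.730

86.730


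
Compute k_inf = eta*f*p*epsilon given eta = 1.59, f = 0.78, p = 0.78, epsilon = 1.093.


k_inf = eta * f * p * epsilon
k_inf = 1.59 * 0.78 * 0.78 * 1.093
k_inf = 1.0573

1.0573


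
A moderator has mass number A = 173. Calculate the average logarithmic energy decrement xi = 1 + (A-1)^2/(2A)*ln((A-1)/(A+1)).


xi = 1 + (A-1)^2/(2A) * ln((A-1)/(A+1))
xi = 1 + (173-1)^2/(2*173) * ln((173-1)/(173 +1))
xi = 0.011516

0.011516


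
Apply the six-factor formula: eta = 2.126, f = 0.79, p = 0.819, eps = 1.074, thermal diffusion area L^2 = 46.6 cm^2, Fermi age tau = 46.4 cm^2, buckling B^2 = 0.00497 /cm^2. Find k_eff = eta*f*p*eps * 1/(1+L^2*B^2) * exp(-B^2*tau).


k_inf = eta*f*p*eps = 2.126*0.79*0.819*1.074 = 1.477333
P_TNL = 1/(1 + L^2*B^2) = 1/(1 + 46.6*0.00497) = 0.8119506
P_FNL = exp(-B^2*tau) = exp(-0.00497*46.4) = 0.7940507
k_eff = k_inf * P_TNL * P_FNL = 1.477333 * 0.8119506 * 0.7940507
k_eff = 0.95248

0.95248


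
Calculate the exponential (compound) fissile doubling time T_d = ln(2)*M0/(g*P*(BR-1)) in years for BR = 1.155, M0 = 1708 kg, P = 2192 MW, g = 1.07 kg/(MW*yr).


Breeding gain G = BR - 1 = 1.155 - 1 = 0.155
Fissile production rate = g * P * G = 1.07 * 2192 * 0.155 = 363.5432 kg/yr
T_d = ln(2) * M0 / (g * P * G)
T_d = ln(2) * 1708 / 363.5432 = 3.2565 yr

3.2565


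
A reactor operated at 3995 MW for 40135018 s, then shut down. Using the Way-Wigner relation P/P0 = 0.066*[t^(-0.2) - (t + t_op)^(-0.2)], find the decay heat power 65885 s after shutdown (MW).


P/P0 = 0.066 * [t^(-0.2) - (t + t_op)^(-0.2)]
P/P0 = 0.066 * [65885^(-0.2) - (65885 + 40135018)^(-0.2)]
P/P0 = 0.066 * [0.1087033 - 0.03014067] = 0.005185134
P = 3995 * 0.005185134 = 20.715 MW

20.715


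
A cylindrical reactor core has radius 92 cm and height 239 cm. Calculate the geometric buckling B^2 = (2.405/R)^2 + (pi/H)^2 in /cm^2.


B^2 = (2.405/R)^2 + (pi/H)^2
B^2 = (2.405/92)^2 + (pi/239)^2
B^2 = 8.5615e-04 /cm^2

8.5615e-04


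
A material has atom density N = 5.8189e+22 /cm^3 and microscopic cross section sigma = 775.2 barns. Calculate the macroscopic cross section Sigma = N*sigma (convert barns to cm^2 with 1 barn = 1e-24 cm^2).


Sigma = N * sigma_barns * 1e-24
Sigma = 5.8189e+22 * 775.2 * 1e-24
Sigma = 45.108 /cm

45.108


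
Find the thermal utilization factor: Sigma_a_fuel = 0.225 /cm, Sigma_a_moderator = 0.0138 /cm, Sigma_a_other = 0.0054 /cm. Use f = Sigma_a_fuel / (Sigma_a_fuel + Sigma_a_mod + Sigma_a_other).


f = Sigma_a_fuel / (Sigma_a_fuel + Sigma_a_mod + Sigma_a_other)
f = 0.225 / (0.225 + 0.0138 + 0.0054)
f = 0.92138

0.92138


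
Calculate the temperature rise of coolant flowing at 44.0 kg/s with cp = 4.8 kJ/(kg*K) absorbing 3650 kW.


dT = Q / (m_dot * cp)
dT = 3650 / (44.0 * 4.8)
dT = 17.282 C

17.282


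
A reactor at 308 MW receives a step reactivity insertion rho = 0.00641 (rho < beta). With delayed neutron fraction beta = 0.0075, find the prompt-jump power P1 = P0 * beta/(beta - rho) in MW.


P1/P0 = beta / (beta - rho)
P1/P0 = 0.0075 / (0.0075 - 0.00641) = 6.880734
P1 = 308 * 6.880734 = 2119.3 MW

2119.3


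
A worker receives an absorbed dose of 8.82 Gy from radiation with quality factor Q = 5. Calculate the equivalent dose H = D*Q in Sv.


H = D * Q
H = 8.82 * 5
H = 44.100 Sv

44.100


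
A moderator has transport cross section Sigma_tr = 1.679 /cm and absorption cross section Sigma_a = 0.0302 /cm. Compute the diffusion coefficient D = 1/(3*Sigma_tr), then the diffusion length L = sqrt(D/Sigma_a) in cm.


D = 1 / (3 * Sigma_tr) = 1 / (3 * 1.679) = 0.1985309 cm
L = sqrt(D / Sigma_a)
L = sqrt(0.1985309 / 0.0302)
L = 2.5640 cm

2.5640


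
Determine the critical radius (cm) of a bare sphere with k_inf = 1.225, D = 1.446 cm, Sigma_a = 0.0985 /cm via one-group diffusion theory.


L^2 = D / Sigma_a = 1.446 / 0.0985 = 14.68020 cm^2
B_m^2 = (k_inf - 1) / L^2 = (1.225 - 1) / 14.68020 = 0.01532677 /cm^2
For a bare sphere: B_g = pi/R, so R_c = pi / sqrt(B_m^2)
R_c = pi / sqrt(0.01532677) = 25.376 cm

25.376


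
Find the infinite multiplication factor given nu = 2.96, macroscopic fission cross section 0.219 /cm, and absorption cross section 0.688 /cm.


k_inf = nu * Sigma_f / Sigma_a
k_inf = 2.96 * 0.219 / 0.688
k_inf = 0.94221

0.94221


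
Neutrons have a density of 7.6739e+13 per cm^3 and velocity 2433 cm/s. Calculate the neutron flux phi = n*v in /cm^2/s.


phi = n * v
phi = 7.6739e+13 * 2433
phi = 1.8671e+17 /cm^2/s

1.8671e+17


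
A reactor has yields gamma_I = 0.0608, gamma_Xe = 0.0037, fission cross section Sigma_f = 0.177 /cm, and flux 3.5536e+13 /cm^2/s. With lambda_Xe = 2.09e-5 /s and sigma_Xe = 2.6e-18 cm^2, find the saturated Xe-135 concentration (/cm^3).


Xe_eq = (gamma_I + gamma_Xe) * Sigma_f * phi / (lambda_Xe + sigma_Xe * phi)
Numerator = (0.0608 + 0.0037) * 0.177 * 3.5536e+13 = 4.056967e+11
Denominator = 2.09e-5 + 2.6e-18 * 3.5536e+13 = 1.132936e-04
Xe_eq = 4.056967e+11 / 1.132936e-04 = 3.5809e+15 /cm^3

3.5809e+15


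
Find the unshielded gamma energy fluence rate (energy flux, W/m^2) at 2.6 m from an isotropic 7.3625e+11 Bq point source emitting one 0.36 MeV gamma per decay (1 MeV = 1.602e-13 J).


psi = A * E * 1.602e-13 / (4*pi*r^2)
psi = 7.3625e+11 * 0.36 * 1.602e-13 / (4*pi*2.6^2)
psi = 4.9984e-04 W/m^2

4.9984e-04


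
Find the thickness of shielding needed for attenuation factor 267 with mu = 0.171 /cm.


x = ln(factor) / mu
x = ln(267) / 0.171
x = 32.674 cm

32.674


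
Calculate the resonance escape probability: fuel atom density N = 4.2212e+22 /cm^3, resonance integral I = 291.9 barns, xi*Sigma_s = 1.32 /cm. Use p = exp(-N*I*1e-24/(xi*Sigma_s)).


p = exp(-N * I * 1e-24 / (xi*Sigma_s))
p = exp(-4.2212e+22 * 291.9 * 1e-24 / 1.32)
p = 8.8314e-05

8.8314e-05


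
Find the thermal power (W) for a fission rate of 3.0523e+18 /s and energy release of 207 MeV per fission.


P = fission_rate * E_MeV * 1.602e-13
P = 3.0523e+18 * 207 * 1.602e-13
P = 1.0122e+08 W

1.0122e+08


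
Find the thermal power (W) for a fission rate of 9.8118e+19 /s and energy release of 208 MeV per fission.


P = fission_rate * E_MeV * 1.602e-13
P = 9.8118e+19 * 208 * 1.602e-13
P = 3.2694e+09 W

3.2694e+09


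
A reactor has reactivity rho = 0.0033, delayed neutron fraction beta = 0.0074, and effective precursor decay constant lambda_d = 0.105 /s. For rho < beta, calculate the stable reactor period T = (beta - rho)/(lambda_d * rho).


T = (beta - rho) / (lambda_d * rho)
T = (0.0074 - 0.0033) / (0.105 * 0.0033)
T = 11.833 s

11.833


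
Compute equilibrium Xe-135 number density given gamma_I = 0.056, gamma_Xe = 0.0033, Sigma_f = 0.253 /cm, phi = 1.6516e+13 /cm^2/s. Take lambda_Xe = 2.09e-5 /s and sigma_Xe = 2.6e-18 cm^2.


Xe_eq = (gamma_I + gamma_Xe) * Sigma_f * phi / (lambda_Xe + sigma_Xe * phi)
Numerator = (0.056 + 0.0033) * 0.253 * 1.6516e+13 = 2.477879e+11
Denominator = 2.09e-5 + 2.6e-18 * 1.6516e+13 = 6.384160e-05
Xe_eq = 2.477879e+11 / 6.384160e-05 = 3.8813e+15 /cm^3

3.8813e+15


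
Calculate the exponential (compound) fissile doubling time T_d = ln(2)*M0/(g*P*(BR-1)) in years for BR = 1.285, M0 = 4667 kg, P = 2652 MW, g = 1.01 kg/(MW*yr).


Breeding gain G = BR - 1 = 1.285 - 1 = 0.285
Fissile production rate = g * P * G = 1.01 * 2652 * 0.285 = 763.3782 kg/yr
T_d = ln(2) * M0 / (g * P * G)
T_d = ln(2) * 4667 / 763.3782 = 4.2376 yr

4.2376


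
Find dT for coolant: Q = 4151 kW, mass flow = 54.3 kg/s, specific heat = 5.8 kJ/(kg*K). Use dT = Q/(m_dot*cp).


dT = Q / (m_dot * cp)
dT = 4151 / (54.3 * 5.8)
dT = 13.180 C

13.180


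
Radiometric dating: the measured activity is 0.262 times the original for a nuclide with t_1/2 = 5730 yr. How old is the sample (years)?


lambda = ln(2) / t_half = ln(2) / 5730 = 1.209681e-04 /yr
t = -ln(A/A0) / lambda
t = -ln(0.262) / 1.209681e-04
t = 11072 yr

11072


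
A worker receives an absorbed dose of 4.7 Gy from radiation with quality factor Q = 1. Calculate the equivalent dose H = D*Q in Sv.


H = D * Q
H = 4.7 * 1
H = 4.7000 Sv

4.7000


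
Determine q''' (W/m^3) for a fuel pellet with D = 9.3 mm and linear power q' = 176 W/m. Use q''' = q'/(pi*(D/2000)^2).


r = D / 2 / 1000 = 9.3 / 2 / 1000 = 0.00465 m
q''' = q' / (pi * r^2)
q''' = 176 / (pi * 0.00465^2)
q''' = 2.5909e+06 W/m^3

2.5909e+06


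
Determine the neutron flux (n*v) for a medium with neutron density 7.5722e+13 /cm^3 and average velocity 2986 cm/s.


phi = n * v
phi = 7.5722e+13 * 2986
phi = 2.2611e+17 /cm^2/s

2.2611e+17


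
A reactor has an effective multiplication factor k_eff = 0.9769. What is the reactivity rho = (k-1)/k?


rho = (k_eff - 1) / k_eff
rho = (0.9769 - 1) / 0.9769
rho = -0.023646

-0.023646


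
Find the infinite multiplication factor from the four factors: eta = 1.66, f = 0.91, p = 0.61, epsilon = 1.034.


k_inf = eta * f * p * epsilon
k_inf = 1.66 * 0.91 * 0.61 * 1.034
k_inf = 0.95280

0.95280


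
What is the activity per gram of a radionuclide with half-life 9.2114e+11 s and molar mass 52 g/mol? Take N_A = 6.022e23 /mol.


lambda = ln(2) / t_half = ln(2) / 9.2114e+11 = 7.524884e-13 /s
SA = lambda * N_A / M
SA = 7.524884e-13 * 6.022e23 / 52
SA = 8.7144e+09 Bq/g

8.7144e+09


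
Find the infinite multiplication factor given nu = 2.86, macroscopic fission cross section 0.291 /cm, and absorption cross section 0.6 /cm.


k_inf = nu * Sigma_f / Sigma_a
k_inf = 2.86 * 0.291 / 0.6
k_inf = 1.3871

1.3871


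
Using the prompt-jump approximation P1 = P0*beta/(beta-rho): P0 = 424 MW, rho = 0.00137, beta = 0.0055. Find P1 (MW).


P1/P0 = beta / (beta - rho)
P1/P0 = 0.0055 / (0.0055 - 0.00137) = 1.331719
P1 = 424 * 1.331719 = 564.65 MW

564.65


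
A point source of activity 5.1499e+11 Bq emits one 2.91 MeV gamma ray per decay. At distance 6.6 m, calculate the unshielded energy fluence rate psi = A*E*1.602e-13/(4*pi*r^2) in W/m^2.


psi = A * E * 1.602e-13 / (4*pi*r^2)
psi = 5.1499e+11 * 2.91 * 1.602e-13 / (4*pi*6.6^2)
psi = 4.3859e-04 W/m^2

4.3859e-04


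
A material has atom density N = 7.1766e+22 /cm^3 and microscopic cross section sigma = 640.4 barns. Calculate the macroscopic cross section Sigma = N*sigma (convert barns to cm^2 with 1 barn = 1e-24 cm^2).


Sigma = N * sigma_barns * 1e-24
Sigma = 7.1766e+22 * 640.4 * 1e-24
Sigma = 45.959 /cm

45.959


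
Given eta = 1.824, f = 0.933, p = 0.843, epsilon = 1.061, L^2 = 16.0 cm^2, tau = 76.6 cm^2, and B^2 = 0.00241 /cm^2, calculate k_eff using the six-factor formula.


k_inf = eta*f*p*eps = 1.824*0.933*0.843*1.061 = 1.522122
P_TNL = 1/(1 + L^2*B^2) = 1/(1 + 16.0*0.00241) = 0.9628717
P_FNL = exp(-B^2*tau) = exp(-0.00241*76.6) = 0.8314318
k_eff = k_inf * P_TNL * P_FNL = 1.522122 * 0.9628717 * 0.8314318
k_eff = 1.2186

1.2186


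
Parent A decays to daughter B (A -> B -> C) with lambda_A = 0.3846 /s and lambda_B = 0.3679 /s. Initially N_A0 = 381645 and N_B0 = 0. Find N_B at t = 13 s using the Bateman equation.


N_B(t) = lambda_A * N_A0 / (lambda_B - lambda_A) * [exp(-lambda_A*t) - exp(-lambda_B*t)]
exp(-0.3846*13) = 0.006739295; exp(-0.3679*13) = 0.008373360
N_B = 0.3846 * 381645 / (0.3679 - 0.3846) * (0.006739295 - 0.008373360)
N_B = 14362

14362


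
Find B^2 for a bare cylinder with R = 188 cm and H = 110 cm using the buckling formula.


B^2 = (2.405/R)^2 + (pi/H)^2
B^2 = (2.405/188)^2 + (pi/110)^2
B^2 = 9.7932e-04 /cm^2

9.7932e-04


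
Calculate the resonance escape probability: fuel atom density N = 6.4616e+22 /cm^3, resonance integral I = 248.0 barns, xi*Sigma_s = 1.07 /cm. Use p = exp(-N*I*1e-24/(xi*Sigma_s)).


p = exp(-N * I * 1e-24 / (xi*Sigma_s))
p = exp(-6.4616e+22 * 248.0 * 1e-24 / 1.07)
p = 3.1320e-07

3.1320e-07


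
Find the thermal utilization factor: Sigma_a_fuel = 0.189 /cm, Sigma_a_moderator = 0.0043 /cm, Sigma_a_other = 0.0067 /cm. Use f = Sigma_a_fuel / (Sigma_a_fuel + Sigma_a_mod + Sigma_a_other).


f = Sigma_a_fuel / (Sigma_a_fuel + Sigma_a_mod + Sigma_a_other)
f = 0.189 / (0.189 + 0.0043 + 0.0067)
f = 0.94500

0.94500


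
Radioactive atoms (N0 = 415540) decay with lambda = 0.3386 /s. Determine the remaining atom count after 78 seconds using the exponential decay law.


N = N0 * exp(-lambda * t)
N = 415540 * exp(-0.3386 * 78)
N = 1.4078e-06

1.4078e-06


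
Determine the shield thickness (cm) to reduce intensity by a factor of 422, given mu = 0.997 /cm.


x = ln(factor) / mu
x = ln(422) / 0.997
x = 6.0632 cm

6.0632


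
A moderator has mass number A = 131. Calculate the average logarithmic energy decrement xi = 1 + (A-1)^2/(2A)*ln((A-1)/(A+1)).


xi = 1 + (A-1)^2/(2A) * ln((A-1)/(A+1))
xi = 1 + (131-1)^2/(2*131) * ln((131-1)/(131 +1))
xi = 0.015190

0.015190


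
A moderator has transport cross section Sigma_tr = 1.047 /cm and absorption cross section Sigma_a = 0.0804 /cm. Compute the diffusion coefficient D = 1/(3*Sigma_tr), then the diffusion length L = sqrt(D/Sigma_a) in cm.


D = 1 / (3 * Sigma_tr) = 1 / (3 * 1.047) = 0.3183699 cm
L = sqrt(D / Sigma_a)
L = sqrt(0.3183699 / 0.0804)
L = 1.9899 cm

1.9899


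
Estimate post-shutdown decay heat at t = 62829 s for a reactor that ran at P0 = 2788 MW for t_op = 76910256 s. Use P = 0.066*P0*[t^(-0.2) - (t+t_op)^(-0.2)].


P/P0 = 0.066 * [t^(-0.2) - (t + t_op)^(-0.2)]
P/P0 = 0.066 * [62829^(-0.2) - (62829 + 76910256)^(-0.2)]
P/P0 = 0.066 * [0.1097408 - 0.02646868] = 0.005495960
P = 2788 * 0.005495960 = 15.323 MW

15.323


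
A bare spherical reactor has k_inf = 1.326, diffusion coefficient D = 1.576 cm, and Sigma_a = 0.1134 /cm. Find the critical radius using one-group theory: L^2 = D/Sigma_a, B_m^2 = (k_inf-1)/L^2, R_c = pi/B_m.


L^2 = D / Sigma_a = 1.576 / 0.1134 = 13.89771 cm^2
B_m^2 = (k_inf - 1) / L^2 = (1.326 - 1) / 13.89771 = 0.02345710 /cm^2
For a bare sphere: B_g = pi/R, so R_c = pi / sqrt(B_m^2)
R_c = pi / sqrt(0.02345710) = 20.512 cm

20.512


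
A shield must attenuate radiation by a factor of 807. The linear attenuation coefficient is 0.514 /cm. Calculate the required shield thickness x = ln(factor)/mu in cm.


x = ln(factor) / mu
x = ln(807) / 0.514
x = 13.022 cm

13.022


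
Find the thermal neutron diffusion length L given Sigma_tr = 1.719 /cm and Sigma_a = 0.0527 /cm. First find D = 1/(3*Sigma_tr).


D = 1 / (3 * Sigma_tr) = 1 / (3 * 1.719) = 0.1939112 cm
L = sqrt(D / Sigma_a)
L = sqrt(0.1939112 / 0.0527)
L = 1.9182 cm

1.9182


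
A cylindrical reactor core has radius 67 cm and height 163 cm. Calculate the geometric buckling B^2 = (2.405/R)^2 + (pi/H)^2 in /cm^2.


B^2 = (2.405/R)^2 + (pi/H)^2
B^2 = (2.405/67)^2 + (pi/163)^2
B^2 = 0.0016600 /cm^2

0.0016600


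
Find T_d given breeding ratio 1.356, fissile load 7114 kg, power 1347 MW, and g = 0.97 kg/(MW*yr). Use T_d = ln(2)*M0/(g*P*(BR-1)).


Breeding gain G = BR - 1 = 1.356 - 1 = 0.356
Fissile production rate = g * P * G = 0.97 * 1347 * 0.356 = 465.14604 kg/yr
T_d = ln(2) * M0 / (g * P * G)
T_d = ln(2) * 7114 / 465.14604 = 10.601 yr

10.601


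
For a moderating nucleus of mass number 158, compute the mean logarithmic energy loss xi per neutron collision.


xi = 1 + (A-1)^2/(2A) * ln((A-1)/(A+1))
xi = 1 + (158-1)^2/(2*158) * ln((158-1)/(158 +1))
xi = 0.012605

0.012605


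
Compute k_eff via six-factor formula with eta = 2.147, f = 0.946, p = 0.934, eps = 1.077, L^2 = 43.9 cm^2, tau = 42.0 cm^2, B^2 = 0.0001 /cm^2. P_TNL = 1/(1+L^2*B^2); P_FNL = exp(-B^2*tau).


k_inf = eta*f*p*eps = 2.147*0.946*0.934*1.077 = 2.043082
P_TNL = 1/(1 + L^2*B^2) = 1/(1 + 43.9*0.0001) = 0.9956292
P_FNL = exp(-B^2*tau) = exp(-0.0001*42.0) = 0.9958088
k_eff = k_inf * P_TNL * P_FNL = 2.043082 * 0.9956292 * 0.9958088
k_eff = 2.0256

2.0256


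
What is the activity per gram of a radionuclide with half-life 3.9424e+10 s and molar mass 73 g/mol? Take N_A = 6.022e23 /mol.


lambda = ln(2) / t_half = ln(2) / 3.9424e+10 = 1.758186e-11 /s
SA = lambda * N_A / M
SA = 1.758186e-11 * 6.022e23 / 73
SA = 1.4504e+11 Bq/g

1.4504e+11


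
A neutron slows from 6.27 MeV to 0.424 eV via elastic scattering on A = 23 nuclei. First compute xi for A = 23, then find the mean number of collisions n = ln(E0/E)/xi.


xi = 1 + (A-1)^2/(2A)*ln((A-1)/(A+1)) = 0.08448899 (for A = 23)
n = ln(E0/E) / xi
n = ln(6.27e6 / 0.424) / 0.08448899
n = ln(1.478774e+07) / 0.08448899 = 195.40

195.40


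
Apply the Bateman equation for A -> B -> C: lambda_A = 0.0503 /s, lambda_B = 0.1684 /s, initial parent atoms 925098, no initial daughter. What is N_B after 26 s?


N_B(t) = lambda_A * N_A0 / (lambda_B - lambda_A) * [exp(-lambda_A*t) - exp(-lambda_B*t)]
exp(-0.0503*26) = 0.2704143; exp(-0.1684*26) = 0.01254542
N_B = 0.0503 * 925098 / (0.1684 - 0.0503) * (0.2704143 - 0.01254542)
N_B = 101603

101603


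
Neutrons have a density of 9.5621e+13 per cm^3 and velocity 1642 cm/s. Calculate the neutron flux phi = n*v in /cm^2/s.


phi = n * v
phi = 9.5621e+13 * 1642
phi = 1.5701e+17 /cm^2/s

1.5701e+17


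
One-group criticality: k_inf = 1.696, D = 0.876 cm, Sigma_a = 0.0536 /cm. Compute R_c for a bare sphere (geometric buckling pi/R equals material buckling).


L^2 = D / Sigma_a = 0.876 / 0.0536 = 16.34328 cm^2
B_m^2 = (k_inf - 1) / L^2 = (1.696 - 1) / 16.34328 = 0.04258631 /cm^2
For a bare sphere: B_g = pi/R, so R_c = pi / sqrt(B_m^2)
R_c = pi / sqrt(0.04258631) = 15.224 cm

15.224


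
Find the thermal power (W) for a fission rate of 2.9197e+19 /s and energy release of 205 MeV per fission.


P = fission_rate * E_MeV * 1.602e-13
P = 2.9197e+19 * 205 * 1.602e-13
P = 9.5886e+08 W

9.5886e+08


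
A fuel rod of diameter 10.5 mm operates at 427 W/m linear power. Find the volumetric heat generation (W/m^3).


r = D / 2 / 1000 = 10.5 / 2 / 1000 = 0.00525 m
q''' = q' / (pi * r^2)
q''' = 427 / (pi * 0.00525^2)
q''' = 4.9313e+06 W/m^3

4.9313e+06


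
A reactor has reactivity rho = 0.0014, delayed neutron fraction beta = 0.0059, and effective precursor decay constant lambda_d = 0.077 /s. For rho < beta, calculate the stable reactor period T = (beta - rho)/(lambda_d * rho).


T = (beta - rho) / (lambda_d * rho)
T = (0.0059 - 0.0014) / (0.077 * 0.0014)
T = 41.744 s

41.744


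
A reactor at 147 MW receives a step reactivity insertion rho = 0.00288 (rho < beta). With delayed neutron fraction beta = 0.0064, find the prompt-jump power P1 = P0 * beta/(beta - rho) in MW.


P1/P0 = beta / (beta - rho)
P1/P0 = 0.0064 / (0.0064 - 0.00288) = 1.818182
P1 = 147 * 1.818182 = 267.27 MW

267.27


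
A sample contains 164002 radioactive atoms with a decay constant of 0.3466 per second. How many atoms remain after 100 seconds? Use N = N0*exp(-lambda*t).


N = N0 * exp(-lambda * t)
N = 164002 * exp(-0.3466 * 100)
N = 1.4528e-10

1.4528e-10


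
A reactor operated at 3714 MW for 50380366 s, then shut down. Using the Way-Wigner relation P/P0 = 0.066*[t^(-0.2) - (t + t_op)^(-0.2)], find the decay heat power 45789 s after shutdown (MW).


P/P0 = 0.066 * [t^(-0.2) - (t + t_op)^(-0.2)]
P/P0 = 0.066 * [45789^(-0.2) - (45789 + 50380366)^(-0.2)]
P/P0 = 0.066 * [0.1169090 - 0.02880506] = 0.005814860
P = 3714 * 0.005814860 = 21.596 MW

21.596


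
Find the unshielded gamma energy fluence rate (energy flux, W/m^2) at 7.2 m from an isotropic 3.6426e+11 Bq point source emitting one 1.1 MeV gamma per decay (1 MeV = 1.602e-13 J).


psi = A * E * 1.602e-13 / (4*pi*r^2)
psi = 3.6426e+11 * 1.1 * 1.602e-13 / (4*pi*7.2^2)
psi = 9.8535e-05 W/m^2

9.8535e-05


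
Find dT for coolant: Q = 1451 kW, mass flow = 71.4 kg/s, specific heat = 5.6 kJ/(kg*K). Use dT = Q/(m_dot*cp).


dT = Q / (m_dot * cp)
dT = 1451 / (71.4 * 5.6)
dT = 3.6290 C

3.6290


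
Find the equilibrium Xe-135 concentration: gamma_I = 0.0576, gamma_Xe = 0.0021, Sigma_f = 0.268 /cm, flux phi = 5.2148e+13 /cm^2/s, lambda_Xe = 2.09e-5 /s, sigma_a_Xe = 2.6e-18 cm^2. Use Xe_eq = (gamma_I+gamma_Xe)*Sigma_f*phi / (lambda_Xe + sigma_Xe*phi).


Xe_eq = (gamma_I + gamma_Xe) * Sigma_f * phi / (lambda_Xe + sigma_Xe * phi)
Numerator = (0.0576 + 0.0021) * 0.268 * 5.2148e+13 = 8.343471e+11
Denominator = 2.09e-5 + 2.6e-18 * 5.2148e+13 = 1.564848e-04
Xe_eq = 8.343471e+11 / 1.564848e-04 = 5.3318e+15 /cm^3

5.3318e+15


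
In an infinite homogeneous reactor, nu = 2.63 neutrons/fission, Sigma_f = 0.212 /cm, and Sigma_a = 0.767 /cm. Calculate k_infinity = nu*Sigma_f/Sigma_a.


k_inf = nu * Sigma_f / Sigma_a
k_inf = 2.63 * 0.212 / 0.767
k_inf = 0.72694

0.72694


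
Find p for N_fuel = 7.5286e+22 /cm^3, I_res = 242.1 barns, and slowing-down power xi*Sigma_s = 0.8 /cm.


p = exp(-N * I * 1e-24 / (xi*Sigma_s))
p = exp(-7.5286e+22 * 242.1 * 1e-24 / 0.8)
p = 1.2743e-10

1.2743e-10


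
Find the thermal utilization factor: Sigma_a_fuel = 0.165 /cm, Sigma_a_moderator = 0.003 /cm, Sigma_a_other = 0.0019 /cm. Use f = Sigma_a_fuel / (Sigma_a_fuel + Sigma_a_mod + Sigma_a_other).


f = Sigma_a_fuel / (Sigma_a_fuel + Sigma_a_mod + Sigma_a_other)
f = 0.165 / (0.165 + 0.003 + 0.0019)
f = 0.97116

0.97116


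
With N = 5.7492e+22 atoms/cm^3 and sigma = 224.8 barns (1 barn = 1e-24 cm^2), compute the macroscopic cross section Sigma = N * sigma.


Sigma = N * sigma_barns * 1e-24
Sigma = 5.7492e+22 * 224.8 * 1e-24
Sigma = 12.924 /cm

12.924


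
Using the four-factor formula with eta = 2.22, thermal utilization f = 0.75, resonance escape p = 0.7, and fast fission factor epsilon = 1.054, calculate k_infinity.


k_inf = eta * f * p * epsilon
k_inf = 2.22 * 0.75 * 0.7 * 1.054
k_inf = 1.2284

1.2284


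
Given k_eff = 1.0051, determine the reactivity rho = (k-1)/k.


rho = (k_eff - 1) / k_eff
rho = (1.0051 - 1) / 1.0051
rho = 0.0050741

0.0050741


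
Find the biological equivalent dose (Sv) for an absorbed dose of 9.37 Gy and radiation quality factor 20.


H = D * Q
H = 9.37 * 20
H = 187.40 Sv

187.40


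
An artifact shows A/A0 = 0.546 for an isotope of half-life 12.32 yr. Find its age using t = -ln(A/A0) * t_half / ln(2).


lambda = ln(2) / t_half = ln(2) / 12.32 = 0.05626195 /yr
t = -ln(A/A0) / lambda
t = -ln(0.546) / 0.05626195
t = 10.756 yr

10.756


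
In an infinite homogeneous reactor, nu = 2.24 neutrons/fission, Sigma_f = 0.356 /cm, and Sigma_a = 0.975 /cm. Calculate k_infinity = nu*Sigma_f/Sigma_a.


k_inf = nu * Sigma_f / Sigma_a
k_inf = 2.24 * 0.356 / 0.975
k_inf = 0.81789

0.81789


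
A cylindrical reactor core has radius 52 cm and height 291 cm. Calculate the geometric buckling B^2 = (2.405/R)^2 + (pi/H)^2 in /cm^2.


B^2 = (2.405/R)^2 + (pi/H)^2
B^2 = (2.405/52)^2 + (pi/291)^2
B^2 = 0.0022556 /cm^2

0.0022556


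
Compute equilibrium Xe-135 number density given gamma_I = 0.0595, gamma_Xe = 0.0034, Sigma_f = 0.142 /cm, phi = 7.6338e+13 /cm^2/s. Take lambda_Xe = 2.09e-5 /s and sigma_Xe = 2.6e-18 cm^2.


Xe_eq = (gamma_I + gamma_Xe) * Sigma_f * phi / (lambda_Xe + sigma_Xe * phi)
Numerator = (0.0595 + 0.0034) * 0.142 * 7.6338e+13 = 6.818357e+11
Denominator = 2.09e-5 + 2.6e-18 * 7.6338e+13 = 2.193788e-04
Xe_eq = 6.818357e+11 / 2.193788e-04 = 3.1080e+15 /cm^3

3.1080e+15


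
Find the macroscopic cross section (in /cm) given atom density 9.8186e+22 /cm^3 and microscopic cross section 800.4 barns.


Sigma = N * sigma_barns * 1e-24
Sigma = 9.8186e+22 * 800.4 * 1e-24
Sigma = 78.588 /cm

78.588


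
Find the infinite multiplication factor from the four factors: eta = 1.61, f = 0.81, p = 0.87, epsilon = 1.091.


k_inf = eta * f * p * epsilon
k_inf = 1.61 * 0.81 * 0.87 * 1.091
k_inf = 1.2378

1.2378


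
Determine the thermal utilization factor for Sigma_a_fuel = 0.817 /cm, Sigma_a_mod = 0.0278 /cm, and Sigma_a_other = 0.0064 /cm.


f = Sigma_a_fuel / (Sigma_a_fuel + Sigma_a_mod + Sigma_a_other)
f = 0.817 / (0.817 + 0.0278 + 0.0064)
f = 0.95982

0.95982


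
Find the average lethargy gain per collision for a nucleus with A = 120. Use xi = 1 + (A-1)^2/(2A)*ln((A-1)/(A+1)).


xi = 1 + (A-1)^2/(2A) * ln((A-1)/(A+1))
xi = 1 + (120-1)^2/(2*120) * ln((120-1)/(120 +1))
xi = 0.016574

0.016574


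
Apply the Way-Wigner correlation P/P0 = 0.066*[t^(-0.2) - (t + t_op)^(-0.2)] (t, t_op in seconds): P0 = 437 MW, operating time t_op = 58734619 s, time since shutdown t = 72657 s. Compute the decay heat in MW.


P/P0 = 0.066 * [t^(-0.2) - (t + t_op)^(-0.2)]
P/P0 = 0.066 * [72657^(-0.2) - (72657 + 58734619)^(-0.2)]
P/P0 = 0.066 * [0.1065969 - 0.02793276] = 0.005191833
P = 437 * 0.005191833 = 2.2688 MW

2.2688


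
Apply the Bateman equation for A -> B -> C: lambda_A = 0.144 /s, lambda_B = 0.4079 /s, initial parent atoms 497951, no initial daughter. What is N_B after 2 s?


N_B(t) = lambda_A * N_A0 / (lambda_B - lambda_A) * [exp(-lambda_A*t) - exp(-lambda_B*t)]
exp(-0.144*2) = 0.7497616; exp(-0.4079*2) = 0.4422854
N_B = 0.144 * 497951 / (0.4079 - 0.144) * (0.7497616 - 0.4422854)
N_B = 83545

83545


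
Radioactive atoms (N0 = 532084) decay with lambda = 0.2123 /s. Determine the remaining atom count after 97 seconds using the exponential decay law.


N = N0 * exp(-lambda * t)
N = 532084 * exp(-0.2123 * 97)
N = 6.0605e-04

6.0605e-04


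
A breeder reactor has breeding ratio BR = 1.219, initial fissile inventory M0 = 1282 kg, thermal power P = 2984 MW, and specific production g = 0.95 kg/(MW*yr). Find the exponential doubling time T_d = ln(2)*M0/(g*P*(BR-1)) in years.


Breeding gain G = BR - 1 = 1.219 - 1 = 0.219
Fissile production rate = g * P * G = 0.95 * 2984 * 0.219 = 620.8212 kg/yr
T_d = ln(2) * M0 / (g * P * G)
T_d = ln(2) * 1282 / 620.8212 = 1.4314 yr

1.4314


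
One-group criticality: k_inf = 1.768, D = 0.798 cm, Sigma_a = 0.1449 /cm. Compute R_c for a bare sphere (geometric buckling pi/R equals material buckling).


L^2 = D / Sigma_a = 0.798 / 0.1449 = 5.507246 cm^2
B_m^2 = (k_inf - 1) / L^2 = (1.768 - 1) / 5.507246 = 0.1394526 /cm^2
For a bare sphere: B_g = pi/R, so R_c = pi / sqrt(B_m^2)
R_c = pi / sqrt(0.1394526) = 8.4127 cm

8.4127


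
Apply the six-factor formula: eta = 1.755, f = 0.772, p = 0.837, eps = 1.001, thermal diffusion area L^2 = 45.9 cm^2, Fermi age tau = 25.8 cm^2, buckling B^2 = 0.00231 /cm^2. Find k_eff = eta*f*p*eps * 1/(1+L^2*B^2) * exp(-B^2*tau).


k_inf = eta*f*p*eps = 1.755*0.772*0.837*1.001 = 1.135152
P_TNL = 1/(1 + L^2*B^2) = 1/(1 + 45.9*0.00231) = 0.9041354
P_FNL = exp(-B^2*tau) = exp(-0.00231*25.8) = 0.9421432
k_eff = k_inf * P_TNL * P_FNL = 1.135152 * 0.9041354 * 0.9421432
k_eff = 0.96695

0.96695


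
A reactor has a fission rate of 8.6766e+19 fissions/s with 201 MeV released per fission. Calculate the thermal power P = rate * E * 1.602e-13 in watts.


P = fission_rate * E_MeV * 1.602e-13
P = 8.6766e+19 * 201 * 1.602e-13
P = 2.7939e+09 W

2.7939e+09


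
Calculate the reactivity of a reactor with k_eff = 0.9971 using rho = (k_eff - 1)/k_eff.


rho = (k_eff - 1) / k_eff
rho = (0.9971 - 1) / 0.9971
rho = -0.0029084

-0.0029084


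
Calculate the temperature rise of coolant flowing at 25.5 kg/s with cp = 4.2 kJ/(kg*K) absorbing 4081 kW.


dT = Q / (m_dot * cp)
dT = 4081 / (25.5 * 4.2)
dT = 38.105 C

38.105


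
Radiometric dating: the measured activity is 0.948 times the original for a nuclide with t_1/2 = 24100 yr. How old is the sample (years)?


lambda = ln(2) / t_half = ln(2) / 24100 = 2.876129e-05 /yr
t = -ln(A/A0) / lambda
t = -ln(0.948) / 2.876129e-05
t = 1856.7 yr

1856.7


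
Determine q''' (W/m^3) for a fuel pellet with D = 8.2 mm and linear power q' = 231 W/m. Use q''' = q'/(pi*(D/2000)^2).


r = D / 2 / 1000 = 8.2 / 2 / 1000 = 0.0041 m
q''' = q' / (pi * r^2)
q''' = 231 / (pi * 0.0041^2)
q''' = 4.3742e+06 W/m^3

4.3742e+06


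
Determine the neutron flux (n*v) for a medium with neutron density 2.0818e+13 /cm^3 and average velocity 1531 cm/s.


phi = n * v
phi = 2.0818e+13 * 1531
phi = 3.1872e+16 /cm^2/s

3.1872e+16


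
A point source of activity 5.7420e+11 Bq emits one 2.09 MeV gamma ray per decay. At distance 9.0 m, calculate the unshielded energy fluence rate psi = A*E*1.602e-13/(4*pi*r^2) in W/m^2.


psi = A * E * 1.602e-13 / (4*pi*r^2)
psi = 5.7420e+11 * 2.09 * 1.602e-13 / (4*pi*9.0^2)
psi = 1.8888e-04 W/m^2

1.8888e-04


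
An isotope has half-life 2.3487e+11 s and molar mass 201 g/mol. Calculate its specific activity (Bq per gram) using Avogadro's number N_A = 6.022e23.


lambda = ln(2) / t_half = ln(2) / 2.3487e+11 = 2.951195e-12 /s
SA = lambda * N_A / M
SA = 2.951195e-12 * 6.022e23 / 201
SA = 8.8418e+09 Bq/g

8.8418e+09


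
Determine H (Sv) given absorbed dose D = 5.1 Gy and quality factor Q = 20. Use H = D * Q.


H = D * Q
H = 5.1 * 20
H = 102.00 Sv

102.00


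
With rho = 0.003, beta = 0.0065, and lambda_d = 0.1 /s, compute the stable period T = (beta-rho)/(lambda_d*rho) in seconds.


T = (beta - rho) / (lambda_d * rho)
T = (0.0065 - 0.003) / (0.1 * 0.003)
T = 11.667 s

11.667


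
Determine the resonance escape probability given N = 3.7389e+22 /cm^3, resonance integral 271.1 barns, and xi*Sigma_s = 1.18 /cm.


p = exp(-N * I * 1e-24 / (xi*Sigma_s))
p = exp(-3.7389e+22 * 271.1 * 1e-24 / 1.18)
p = 1.8596e-04

1.8596e-04


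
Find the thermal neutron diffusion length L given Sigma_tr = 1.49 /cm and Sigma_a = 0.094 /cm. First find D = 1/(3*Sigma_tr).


D = 1 / (3 * Sigma_tr) = 1 / (3 * 1.49) = 0.2237136 cm
L = sqrt(D / Sigma_a)
L = sqrt(0.2237136 / 0.094)
L = 1.5427 cm

1.5427


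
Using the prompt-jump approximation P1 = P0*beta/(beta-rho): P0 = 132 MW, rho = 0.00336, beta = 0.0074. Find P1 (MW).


P1/P0 = beta / (beta - rho)
P1/P0 = 0.0074 / (0.0074 - 0.00336) = 1.831683
P1 = 132 * 1.831683 = 241.78 MW

241.78


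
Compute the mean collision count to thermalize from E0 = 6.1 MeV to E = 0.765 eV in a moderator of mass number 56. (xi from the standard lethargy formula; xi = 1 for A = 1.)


xi = 1 + (A-1)^2/(2A)*ln((A-1)/(A+1)) = 0.03529286 (for A = 56)
n = ln(E0/E) / xi
n = ln(6.1e6 / 0.765) / 0.03529286
n = ln(7.973856e+06) / 0.03529286 = 450.28

450.28
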